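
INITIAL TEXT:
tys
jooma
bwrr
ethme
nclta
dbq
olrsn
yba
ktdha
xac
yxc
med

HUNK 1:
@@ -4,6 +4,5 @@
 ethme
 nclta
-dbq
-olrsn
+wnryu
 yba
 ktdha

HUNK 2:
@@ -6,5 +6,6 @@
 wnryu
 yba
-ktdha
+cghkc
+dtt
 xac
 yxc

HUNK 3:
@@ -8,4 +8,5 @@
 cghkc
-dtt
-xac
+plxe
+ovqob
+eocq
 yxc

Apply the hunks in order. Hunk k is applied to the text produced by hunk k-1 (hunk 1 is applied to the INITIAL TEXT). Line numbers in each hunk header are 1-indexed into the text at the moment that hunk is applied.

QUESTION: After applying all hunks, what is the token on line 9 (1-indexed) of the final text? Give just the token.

Hunk 1: at line 4 remove [dbq,olrsn] add [wnryu] -> 11 lines: tys jooma bwrr ethme nclta wnryu yba ktdha xac yxc med
Hunk 2: at line 6 remove [ktdha] add [cghkc,dtt] -> 12 lines: tys jooma bwrr ethme nclta wnryu yba cghkc dtt xac yxc med
Hunk 3: at line 8 remove [dtt,xac] add [plxe,ovqob,eocq] -> 13 lines: tys jooma bwrr ethme nclta wnryu yba cghkc plxe ovqob eocq yxc med
Final line 9: plxe

Answer: plxe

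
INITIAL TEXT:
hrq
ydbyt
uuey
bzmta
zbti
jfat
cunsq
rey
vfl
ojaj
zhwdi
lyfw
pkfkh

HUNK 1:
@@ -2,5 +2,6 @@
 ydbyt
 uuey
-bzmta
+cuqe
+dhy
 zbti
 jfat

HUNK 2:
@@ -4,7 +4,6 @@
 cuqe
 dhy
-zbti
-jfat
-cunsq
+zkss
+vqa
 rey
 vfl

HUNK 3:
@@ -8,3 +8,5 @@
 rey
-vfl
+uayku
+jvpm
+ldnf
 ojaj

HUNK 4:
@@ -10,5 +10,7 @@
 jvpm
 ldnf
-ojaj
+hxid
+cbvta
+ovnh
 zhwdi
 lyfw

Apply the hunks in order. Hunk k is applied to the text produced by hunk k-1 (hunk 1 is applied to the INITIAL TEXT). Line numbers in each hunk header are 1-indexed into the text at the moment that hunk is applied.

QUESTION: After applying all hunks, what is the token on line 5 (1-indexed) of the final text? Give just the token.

Hunk 1: at line 2 remove [bzmta] add [cuqe,dhy] -> 14 lines: hrq ydbyt uuey cuqe dhy zbti jfat cunsq rey vfl ojaj zhwdi lyfw pkfkh
Hunk 2: at line 4 remove [zbti,jfat,cunsq] add [zkss,vqa] -> 13 lines: hrq ydbyt uuey cuqe dhy zkss vqa rey vfl ojaj zhwdi lyfw pkfkh
Hunk 3: at line 8 remove [vfl] add [uayku,jvpm,ldnf] -> 15 lines: hrq ydbyt uuey cuqe dhy zkss vqa rey uayku jvpm ldnf ojaj zhwdi lyfw pkfkh
Hunk 4: at line 10 remove [ojaj] add [hxid,cbvta,ovnh] -> 17 lines: hrq ydbyt uuey cuqe dhy zkss vqa rey uayku jvpm ldnf hxid cbvta ovnh zhwdi lyfw pkfkh
Final line 5: dhy

Answer: dhy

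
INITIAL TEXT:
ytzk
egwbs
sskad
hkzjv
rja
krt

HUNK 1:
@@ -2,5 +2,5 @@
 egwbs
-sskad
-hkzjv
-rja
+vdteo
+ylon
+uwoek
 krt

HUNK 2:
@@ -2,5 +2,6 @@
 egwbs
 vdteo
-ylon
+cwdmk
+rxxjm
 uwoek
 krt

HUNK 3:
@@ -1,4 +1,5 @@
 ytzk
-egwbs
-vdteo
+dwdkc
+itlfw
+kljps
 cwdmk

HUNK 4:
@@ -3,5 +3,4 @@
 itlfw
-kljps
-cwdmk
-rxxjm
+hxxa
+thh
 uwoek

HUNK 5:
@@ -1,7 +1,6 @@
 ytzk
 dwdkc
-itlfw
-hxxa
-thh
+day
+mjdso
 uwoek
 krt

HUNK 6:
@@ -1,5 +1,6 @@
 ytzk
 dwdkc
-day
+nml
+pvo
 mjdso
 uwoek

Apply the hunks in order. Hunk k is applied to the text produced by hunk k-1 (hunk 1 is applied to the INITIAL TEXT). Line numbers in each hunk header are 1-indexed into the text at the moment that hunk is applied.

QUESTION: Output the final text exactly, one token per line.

Answer: ytzk
dwdkc
nml
pvo
mjdso
uwoek
krt

Derivation:
Hunk 1: at line 2 remove [sskad,hkzjv,rja] add [vdteo,ylon,uwoek] -> 6 lines: ytzk egwbs vdteo ylon uwoek krt
Hunk 2: at line 2 remove [ylon] add [cwdmk,rxxjm] -> 7 lines: ytzk egwbs vdteo cwdmk rxxjm uwoek krt
Hunk 3: at line 1 remove [egwbs,vdteo] add [dwdkc,itlfw,kljps] -> 8 lines: ytzk dwdkc itlfw kljps cwdmk rxxjm uwoek krt
Hunk 4: at line 3 remove [kljps,cwdmk,rxxjm] add [hxxa,thh] -> 7 lines: ytzk dwdkc itlfw hxxa thh uwoek krt
Hunk 5: at line 1 remove [itlfw,hxxa,thh] add [day,mjdso] -> 6 lines: ytzk dwdkc day mjdso uwoek krt
Hunk 6: at line 1 remove [day] add [nml,pvo] -> 7 lines: ytzk dwdkc nml pvo mjdso uwoek krt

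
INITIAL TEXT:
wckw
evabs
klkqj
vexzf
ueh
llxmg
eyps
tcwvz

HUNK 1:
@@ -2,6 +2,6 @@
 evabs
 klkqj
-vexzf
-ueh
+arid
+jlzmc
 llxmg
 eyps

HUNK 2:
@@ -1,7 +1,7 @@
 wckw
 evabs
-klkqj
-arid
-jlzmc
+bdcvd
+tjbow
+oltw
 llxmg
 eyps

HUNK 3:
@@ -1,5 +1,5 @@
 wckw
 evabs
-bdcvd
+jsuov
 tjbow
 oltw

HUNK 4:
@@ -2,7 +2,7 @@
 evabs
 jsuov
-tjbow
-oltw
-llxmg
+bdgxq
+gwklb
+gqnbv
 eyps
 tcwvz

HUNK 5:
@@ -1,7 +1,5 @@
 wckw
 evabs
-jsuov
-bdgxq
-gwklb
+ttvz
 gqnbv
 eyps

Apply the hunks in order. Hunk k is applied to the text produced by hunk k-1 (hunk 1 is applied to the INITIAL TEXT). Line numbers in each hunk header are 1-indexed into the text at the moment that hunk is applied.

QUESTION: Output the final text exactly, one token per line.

Answer: wckw
evabs
ttvz
gqnbv
eyps
tcwvz

Derivation:
Hunk 1: at line 2 remove [vexzf,ueh] add [arid,jlzmc] -> 8 lines: wckw evabs klkqj arid jlzmc llxmg eyps tcwvz
Hunk 2: at line 1 remove [klkqj,arid,jlzmc] add [bdcvd,tjbow,oltw] -> 8 lines: wckw evabs bdcvd tjbow oltw llxmg eyps tcwvz
Hunk 3: at line 1 remove [bdcvd] add [jsuov] -> 8 lines: wckw evabs jsuov tjbow oltw llxmg eyps tcwvz
Hunk 4: at line 2 remove [tjbow,oltw,llxmg] add [bdgxq,gwklb,gqnbv] -> 8 lines: wckw evabs jsuov bdgxq gwklb gqnbv eyps tcwvz
Hunk 5: at line 1 remove [jsuov,bdgxq,gwklb] add [ttvz] -> 6 lines: wckw evabs ttvz gqnbv eyps tcwvz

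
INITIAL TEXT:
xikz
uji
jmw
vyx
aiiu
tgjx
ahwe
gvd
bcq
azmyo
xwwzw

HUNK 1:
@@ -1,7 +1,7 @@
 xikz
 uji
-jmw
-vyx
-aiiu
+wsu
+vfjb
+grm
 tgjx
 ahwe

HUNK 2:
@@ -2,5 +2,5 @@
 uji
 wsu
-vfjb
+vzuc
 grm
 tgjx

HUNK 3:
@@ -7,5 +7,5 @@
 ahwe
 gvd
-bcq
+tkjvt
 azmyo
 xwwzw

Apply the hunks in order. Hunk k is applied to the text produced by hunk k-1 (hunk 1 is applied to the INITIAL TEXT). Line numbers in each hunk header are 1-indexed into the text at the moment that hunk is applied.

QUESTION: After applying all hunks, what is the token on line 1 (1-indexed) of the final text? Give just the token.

Hunk 1: at line 1 remove [jmw,vyx,aiiu] add [wsu,vfjb,grm] -> 11 lines: xikz uji wsu vfjb grm tgjx ahwe gvd bcq azmyo xwwzw
Hunk 2: at line 2 remove [vfjb] add [vzuc] -> 11 lines: xikz uji wsu vzuc grm tgjx ahwe gvd bcq azmyo xwwzw
Hunk 3: at line 7 remove [bcq] add [tkjvt] -> 11 lines: xikz uji wsu vzuc grm tgjx ahwe gvd tkjvt azmyo xwwzw
Final line 1: xikz

Answer: xikz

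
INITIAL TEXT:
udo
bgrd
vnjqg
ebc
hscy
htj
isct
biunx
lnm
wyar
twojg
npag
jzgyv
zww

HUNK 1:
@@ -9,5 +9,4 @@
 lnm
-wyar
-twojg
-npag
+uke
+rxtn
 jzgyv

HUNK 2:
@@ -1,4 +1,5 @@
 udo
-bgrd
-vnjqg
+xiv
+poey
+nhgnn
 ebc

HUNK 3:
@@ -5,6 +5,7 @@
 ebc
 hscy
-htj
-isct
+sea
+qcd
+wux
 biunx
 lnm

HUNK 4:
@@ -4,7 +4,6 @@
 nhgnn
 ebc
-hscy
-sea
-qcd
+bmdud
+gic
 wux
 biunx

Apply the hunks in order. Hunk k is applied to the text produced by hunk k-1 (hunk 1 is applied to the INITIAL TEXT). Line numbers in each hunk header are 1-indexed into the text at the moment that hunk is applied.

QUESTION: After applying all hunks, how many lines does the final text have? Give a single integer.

Answer: 14

Derivation:
Hunk 1: at line 9 remove [wyar,twojg,npag] add [uke,rxtn] -> 13 lines: udo bgrd vnjqg ebc hscy htj isct biunx lnm uke rxtn jzgyv zww
Hunk 2: at line 1 remove [bgrd,vnjqg] add [xiv,poey,nhgnn] -> 14 lines: udo xiv poey nhgnn ebc hscy htj isct biunx lnm uke rxtn jzgyv zww
Hunk 3: at line 5 remove [htj,isct] add [sea,qcd,wux] -> 15 lines: udo xiv poey nhgnn ebc hscy sea qcd wux biunx lnm uke rxtn jzgyv zww
Hunk 4: at line 4 remove [hscy,sea,qcd] add [bmdud,gic] -> 14 lines: udo xiv poey nhgnn ebc bmdud gic wux biunx lnm uke rxtn jzgyv zww
Final line count: 14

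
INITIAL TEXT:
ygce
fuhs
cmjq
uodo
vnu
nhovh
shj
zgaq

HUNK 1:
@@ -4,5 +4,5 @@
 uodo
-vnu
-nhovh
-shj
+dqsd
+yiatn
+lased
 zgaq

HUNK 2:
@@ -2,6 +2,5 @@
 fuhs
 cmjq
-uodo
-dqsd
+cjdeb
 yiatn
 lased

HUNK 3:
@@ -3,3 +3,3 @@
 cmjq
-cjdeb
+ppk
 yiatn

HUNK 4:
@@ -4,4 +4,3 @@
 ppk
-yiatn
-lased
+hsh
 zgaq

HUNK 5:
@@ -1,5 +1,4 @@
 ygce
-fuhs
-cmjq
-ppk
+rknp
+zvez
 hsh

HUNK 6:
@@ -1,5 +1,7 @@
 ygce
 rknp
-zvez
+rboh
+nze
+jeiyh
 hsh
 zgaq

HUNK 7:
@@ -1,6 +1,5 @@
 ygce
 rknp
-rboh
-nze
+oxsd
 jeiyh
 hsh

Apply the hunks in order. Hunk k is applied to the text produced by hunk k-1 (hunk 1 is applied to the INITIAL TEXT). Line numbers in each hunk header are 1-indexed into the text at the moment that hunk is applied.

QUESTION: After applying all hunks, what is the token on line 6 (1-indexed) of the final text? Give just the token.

Hunk 1: at line 4 remove [vnu,nhovh,shj] add [dqsd,yiatn,lased] -> 8 lines: ygce fuhs cmjq uodo dqsd yiatn lased zgaq
Hunk 2: at line 2 remove [uodo,dqsd] add [cjdeb] -> 7 lines: ygce fuhs cmjq cjdeb yiatn lased zgaq
Hunk 3: at line 3 remove [cjdeb] add [ppk] -> 7 lines: ygce fuhs cmjq ppk yiatn lased zgaq
Hunk 4: at line 4 remove [yiatn,lased] add [hsh] -> 6 lines: ygce fuhs cmjq ppk hsh zgaq
Hunk 5: at line 1 remove [fuhs,cmjq,ppk] add [rknp,zvez] -> 5 lines: ygce rknp zvez hsh zgaq
Hunk 6: at line 1 remove [zvez] add [rboh,nze,jeiyh] -> 7 lines: ygce rknp rboh nze jeiyh hsh zgaq
Hunk 7: at line 1 remove [rboh,nze] add [oxsd] -> 6 lines: ygce rknp oxsd jeiyh hsh zgaq
Final line 6: zgaq

Answer: zgaq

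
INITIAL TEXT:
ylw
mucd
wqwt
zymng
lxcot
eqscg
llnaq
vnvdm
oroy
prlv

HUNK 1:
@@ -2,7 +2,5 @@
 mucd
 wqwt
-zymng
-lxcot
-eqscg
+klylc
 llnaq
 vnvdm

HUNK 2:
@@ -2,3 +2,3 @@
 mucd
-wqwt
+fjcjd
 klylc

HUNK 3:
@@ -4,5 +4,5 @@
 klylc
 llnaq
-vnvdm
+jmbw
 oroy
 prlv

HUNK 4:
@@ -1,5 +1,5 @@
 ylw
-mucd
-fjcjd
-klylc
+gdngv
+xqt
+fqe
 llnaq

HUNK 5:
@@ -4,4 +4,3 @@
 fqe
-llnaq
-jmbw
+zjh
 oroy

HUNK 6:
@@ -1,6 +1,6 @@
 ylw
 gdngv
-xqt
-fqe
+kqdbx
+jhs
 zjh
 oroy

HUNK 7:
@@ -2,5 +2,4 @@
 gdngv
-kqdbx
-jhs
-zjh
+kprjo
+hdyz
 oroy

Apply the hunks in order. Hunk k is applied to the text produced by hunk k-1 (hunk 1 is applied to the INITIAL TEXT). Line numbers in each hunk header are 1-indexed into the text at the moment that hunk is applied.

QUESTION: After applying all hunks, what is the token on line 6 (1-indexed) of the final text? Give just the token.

Hunk 1: at line 2 remove [zymng,lxcot,eqscg] add [klylc] -> 8 lines: ylw mucd wqwt klylc llnaq vnvdm oroy prlv
Hunk 2: at line 2 remove [wqwt] add [fjcjd] -> 8 lines: ylw mucd fjcjd klylc llnaq vnvdm oroy prlv
Hunk 3: at line 4 remove [vnvdm] add [jmbw] -> 8 lines: ylw mucd fjcjd klylc llnaq jmbw oroy prlv
Hunk 4: at line 1 remove [mucd,fjcjd,klylc] add [gdngv,xqt,fqe] -> 8 lines: ylw gdngv xqt fqe llnaq jmbw oroy prlv
Hunk 5: at line 4 remove [llnaq,jmbw] add [zjh] -> 7 lines: ylw gdngv xqt fqe zjh oroy prlv
Hunk 6: at line 1 remove [xqt,fqe] add [kqdbx,jhs] -> 7 lines: ylw gdngv kqdbx jhs zjh oroy prlv
Hunk 7: at line 2 remove [kqdbx,jhs,zjh] add [kprjo,hdyz] -> 6 lines: ylw gdngv kprjo hdyz oroy prlv
Final line 6: prlv

Answer: prlv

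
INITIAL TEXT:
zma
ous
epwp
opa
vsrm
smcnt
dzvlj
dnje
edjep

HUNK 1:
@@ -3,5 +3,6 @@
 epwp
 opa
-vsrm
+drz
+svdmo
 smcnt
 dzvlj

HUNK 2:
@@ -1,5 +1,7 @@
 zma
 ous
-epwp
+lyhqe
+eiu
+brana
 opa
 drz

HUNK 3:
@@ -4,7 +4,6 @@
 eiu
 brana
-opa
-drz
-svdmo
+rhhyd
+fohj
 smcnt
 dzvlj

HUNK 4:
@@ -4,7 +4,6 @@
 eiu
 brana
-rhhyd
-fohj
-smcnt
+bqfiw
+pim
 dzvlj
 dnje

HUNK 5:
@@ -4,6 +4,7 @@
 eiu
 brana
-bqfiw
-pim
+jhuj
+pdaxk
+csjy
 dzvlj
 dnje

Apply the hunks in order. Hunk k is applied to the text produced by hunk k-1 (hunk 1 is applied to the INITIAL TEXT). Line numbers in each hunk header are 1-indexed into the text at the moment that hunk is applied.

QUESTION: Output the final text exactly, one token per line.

Answer: zma
ous
lyhqe
eiu
brana
jhuj
pdaxk
csjy
dzvlj
dnje
edjep

Derivation:
Hunk 1: at line 3 remove [vsrm] add [drz,svdmo] -> 10 lines: zma ous epwp opa drz svdmo smcnt dzvlj dnje edjep
Hunk 2: at line 1 remove [epwp] add [lyhqe,eiu,brana] -> 12 lines: zma ous lyhqe eiu brana opa drz svdmo smcnt dzvlj dnje edjep
Hunk 3: at line 4 remove [opa,drz,svdmo] add [rhhyd,fohj] -> 11 lines: zma ous lyhqe eiu brana rhhyd fohj smcnt dzvlj dnje edjep
Hunk 4: at line 4 remove [rhhyd,fohj,smcnt] add [bqfiw,pim] -> 10 lines: zma ous lyhqe eiu brana bqfiw pim dzvlj dnje edjep
Hunk 5: at line 4 remove [bqfiw,pim] add [jhuj,pdaxk,csjy] -> 11 lines: zma ous lyhqe eiu brana jhuj pdaxk csjy dzvlj dnje edjep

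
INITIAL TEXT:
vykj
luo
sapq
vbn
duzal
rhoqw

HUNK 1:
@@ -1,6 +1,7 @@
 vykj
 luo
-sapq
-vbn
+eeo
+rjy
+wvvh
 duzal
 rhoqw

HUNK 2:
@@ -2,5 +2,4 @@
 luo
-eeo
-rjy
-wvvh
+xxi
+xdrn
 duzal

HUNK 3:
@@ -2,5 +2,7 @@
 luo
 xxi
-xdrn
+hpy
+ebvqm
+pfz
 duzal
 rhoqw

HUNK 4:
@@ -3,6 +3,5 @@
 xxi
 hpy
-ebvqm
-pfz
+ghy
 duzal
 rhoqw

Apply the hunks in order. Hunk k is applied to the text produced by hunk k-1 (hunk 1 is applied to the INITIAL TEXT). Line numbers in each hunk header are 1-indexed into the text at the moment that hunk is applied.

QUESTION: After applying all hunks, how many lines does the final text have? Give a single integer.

Hunk 1: at line 1 remove [sapq,vbn] add [eeo,rjy,wvvh] -> 7 lines: vykj luo eeo rjy wvvh duzal rhoqw
Hunk 2: at line 2 remove [eeo,rjy,wvvh] add [xxi,xdrn] -> 6 lines: vykj luo xxi xdrn duzal rhoqw
Hunk 3: at line 2 remove [xdrn] add [hpy,ebvqm,pfz] -> 8 lines: vykj luo xxi hpy ebvqm pfz duzal rhoqw
Hunk 4: at line 3 remove [ebvqm,pfz] add [ghy] -> 7 lines: vykj luo xxi hpy ghy duzal rhoqw
Final line count: 7

Answer: 7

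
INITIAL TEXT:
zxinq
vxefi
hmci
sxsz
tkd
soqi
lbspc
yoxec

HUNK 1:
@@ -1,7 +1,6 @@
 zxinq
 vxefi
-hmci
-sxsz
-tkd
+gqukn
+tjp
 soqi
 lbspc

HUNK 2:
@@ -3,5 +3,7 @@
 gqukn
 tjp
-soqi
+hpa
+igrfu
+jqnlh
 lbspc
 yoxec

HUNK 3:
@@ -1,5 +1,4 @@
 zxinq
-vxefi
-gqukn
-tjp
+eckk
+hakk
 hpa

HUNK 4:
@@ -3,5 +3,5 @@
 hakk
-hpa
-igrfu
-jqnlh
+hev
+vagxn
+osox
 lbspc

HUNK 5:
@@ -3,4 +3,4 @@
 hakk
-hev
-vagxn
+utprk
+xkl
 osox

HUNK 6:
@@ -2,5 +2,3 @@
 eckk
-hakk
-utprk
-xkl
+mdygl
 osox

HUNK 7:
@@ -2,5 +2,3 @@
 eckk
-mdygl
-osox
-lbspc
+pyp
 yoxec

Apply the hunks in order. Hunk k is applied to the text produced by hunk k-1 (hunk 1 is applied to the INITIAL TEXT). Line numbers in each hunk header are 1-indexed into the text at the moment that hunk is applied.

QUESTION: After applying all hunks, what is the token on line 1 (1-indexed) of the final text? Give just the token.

Hunk 1: at line 1 remove [hmci,sxsz,tkd] add [gqukn,tjp] -> 7 lines: zxinq vxefi gqukn tjp soqi lbspc yoxec
Hunk 2: at line 3 remove [soqi] add [hpa,igrfu,jqnlh] -> 9 lines: zxinq vxefi gqukn tjp hpa igrfu jqnlh lbspc yoxec
Hunk 3: at line 1 remove [vxefi,gqukn,tjp] add [eckk,hakk] -> 8 lines: zxinq eckk hakk hpa igrfu jqnlh lbspc yoxec
Hunk 4: at line 3 remove [hpa,igrfu,jqnlh] add [hev,vagxn,osox] -> 8 lines: zxinq eckk hakk hev vagxn osox lbspc yoxec
Hunk 5: at line 3 remove [hev,vagxn] add [utprk,xkl] -> 8 lines: zxinq eckk hakk utprk xkl osox lbspc yoxec
Hunk 6: at line 2 remove [hakk,utprk,xkl] add [mdygl] -> 6 lines: zxinq eckk mdygl osox lbspc yoxec
Hunk 7: at line 2 remove [mdygl,osox,lbspc] add [pyp] -> 4 lines: zxinq eckk pyp yoxec
Final line 1: zxinq

Answer: zxinq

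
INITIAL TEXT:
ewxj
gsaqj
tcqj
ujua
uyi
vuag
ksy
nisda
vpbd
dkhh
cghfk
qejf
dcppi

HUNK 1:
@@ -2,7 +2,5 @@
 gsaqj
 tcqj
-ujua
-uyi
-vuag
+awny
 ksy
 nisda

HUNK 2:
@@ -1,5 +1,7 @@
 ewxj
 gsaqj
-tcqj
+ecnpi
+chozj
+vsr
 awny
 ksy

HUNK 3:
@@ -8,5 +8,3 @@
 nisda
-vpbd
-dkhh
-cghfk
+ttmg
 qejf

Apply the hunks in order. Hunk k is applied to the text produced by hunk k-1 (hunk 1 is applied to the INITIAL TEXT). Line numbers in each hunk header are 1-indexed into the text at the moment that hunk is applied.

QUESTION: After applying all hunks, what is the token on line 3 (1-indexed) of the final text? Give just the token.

Hunk 1: at line 2 remove [ujua,uyi,vuag] add [awny] -> 11 lines: ewxj gsaqj tcqj awny ksy nisda vpbd dkhh cghfk qejf dcppi
Hunk 2: at line 1 remove [tcqj] add [ecnpi,chozj,vsr] -> 13 lines: ewxj gsaqj ecnpi chozj vsr awny ksy nisda vpbd dkhh cghfk qejf dcppi
Hunk 3: at line 8 remove [vpbd,dkhh,cghfk] add [ttmg] -> 11 lines: ewxj gsaqj ecnpi chozj vsr awny ksy nisda ttmg qejf dcppi
Final line 3: ecnpi

Answer: ecnpi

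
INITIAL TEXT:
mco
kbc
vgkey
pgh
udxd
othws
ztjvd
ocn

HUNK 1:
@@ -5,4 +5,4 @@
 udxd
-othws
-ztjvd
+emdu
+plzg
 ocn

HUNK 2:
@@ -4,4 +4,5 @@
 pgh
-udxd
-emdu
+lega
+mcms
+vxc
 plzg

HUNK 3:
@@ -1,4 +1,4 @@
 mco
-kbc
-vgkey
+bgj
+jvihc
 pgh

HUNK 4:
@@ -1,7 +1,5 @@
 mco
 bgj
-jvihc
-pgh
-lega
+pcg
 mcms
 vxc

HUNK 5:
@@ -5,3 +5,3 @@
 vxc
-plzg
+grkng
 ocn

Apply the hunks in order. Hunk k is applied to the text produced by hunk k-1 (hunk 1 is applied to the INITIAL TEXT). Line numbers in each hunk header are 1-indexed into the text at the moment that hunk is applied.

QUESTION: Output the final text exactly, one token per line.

Answer: mco
bgj
pcg
mcms
vxc
grkng
ocn

Derivation:
Hunk 1: at line 5 remove [othws,ztjvd] add [emdu,plzg] -> 8 lines: mco kbc vgkey pgh udxd emdu plzg ocn
Hunk 2: at line 4 remove [udxd,emdu] add [lega,mcms,vxc] -> 9 lines: mco kbc vgkey pgh lega mcms vxc plzg ocn
Hunk 3: at line 1 remove [kbc,vgkey] add [bgj,jvihc] -> 9 lines: mco bgj jvihc pgh lega mcms vxc plzg ocn
Hunk 4: at line 1 remove [jvihc,pgh,lega] add [pcg] -> 7 lines: mco bgj pcg mcms vxc plzg ocn
Hunk 5: at line 5 remove [plzg] add [grkng] -> 7 lines: mco bgj pcg mcms vxc grkng ocn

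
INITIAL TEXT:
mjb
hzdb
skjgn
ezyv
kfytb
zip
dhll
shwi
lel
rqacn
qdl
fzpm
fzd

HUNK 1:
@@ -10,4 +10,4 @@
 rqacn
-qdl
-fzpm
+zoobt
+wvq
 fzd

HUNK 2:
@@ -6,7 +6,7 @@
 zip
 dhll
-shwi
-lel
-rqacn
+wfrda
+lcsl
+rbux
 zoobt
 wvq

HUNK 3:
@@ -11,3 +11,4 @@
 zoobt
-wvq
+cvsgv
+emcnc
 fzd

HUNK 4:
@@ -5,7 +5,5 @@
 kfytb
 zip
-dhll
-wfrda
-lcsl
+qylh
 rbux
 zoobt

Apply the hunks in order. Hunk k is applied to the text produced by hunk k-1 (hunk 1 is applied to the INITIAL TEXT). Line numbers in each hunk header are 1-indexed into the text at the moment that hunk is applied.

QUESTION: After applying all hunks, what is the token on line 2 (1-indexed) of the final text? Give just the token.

Hunk 1: at line 10 remove [qdl,fzpm] add [zoobt,wvq] -> 13 lines: mjb hzdb skjgn ezyv kfytb zip dhll shwi lel rqacn zoobt wvq fzd
Hunk 2: at line 6 remove [shwi,lel,rqacn] add [wfrda,lcsl,rbux] -> 13 lines: mjb hzdb skjgn ezyv kfytb zip dhll wfrda lcsl rbux zoobt wvq fzd
Hunk 3: at line 11 remove [wvq] add [cvsgv,emcnc] -> 14 lines: mjb hzdb skjgn ezyv kfytb zip dhll wfrda lcsl rbux zoobt cvsgv emcnc fzd
Hunk 4: at line 5 remove [dhll,wfrda,lcsl] add [qylh] -> 12 lines: mjb hzdb skjgn ezyv kfytb zip qylh rbux zoobt cvsgv emcnc fzd
Final line 2: hzdb

Answer: hzdb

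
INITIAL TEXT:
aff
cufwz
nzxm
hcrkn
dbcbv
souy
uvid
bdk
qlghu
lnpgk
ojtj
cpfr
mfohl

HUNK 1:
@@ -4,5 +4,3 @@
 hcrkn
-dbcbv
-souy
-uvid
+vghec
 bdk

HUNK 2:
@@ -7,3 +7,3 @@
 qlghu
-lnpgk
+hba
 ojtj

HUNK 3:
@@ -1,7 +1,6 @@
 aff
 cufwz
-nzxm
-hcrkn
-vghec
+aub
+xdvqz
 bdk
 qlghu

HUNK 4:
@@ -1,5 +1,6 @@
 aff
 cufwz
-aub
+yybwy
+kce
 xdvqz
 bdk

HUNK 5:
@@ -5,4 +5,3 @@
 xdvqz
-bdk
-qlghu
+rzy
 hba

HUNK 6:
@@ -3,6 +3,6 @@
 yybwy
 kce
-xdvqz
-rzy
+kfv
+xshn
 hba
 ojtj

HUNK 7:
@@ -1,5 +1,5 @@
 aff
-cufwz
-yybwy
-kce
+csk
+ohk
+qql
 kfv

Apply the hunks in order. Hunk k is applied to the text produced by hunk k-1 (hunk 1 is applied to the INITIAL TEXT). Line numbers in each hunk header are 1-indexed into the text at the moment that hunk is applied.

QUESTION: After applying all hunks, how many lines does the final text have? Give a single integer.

Answer: 10

Derivation:
Hunk 1: at line 4 remove [dbcbv,souy,uvid] add [vghec] -> 11 lines: aff cufwz nzxm hcrkn vghec bdk qlghu lnpgk ojtj cpfr mfohl
Hunk 2: at line 7 remove [lnpgk] add [hba] -> 11 lines: aff cufwz nzxm hcrkn vghec bdk qlghu hba ojtj cpfr mfohl
Hunk 3: at line 1 remove [nzxm,hcrkn,vghec] add [aub,xdvqz] -> 10 lines: aff cufwz aub xdvqz bdk qlghu hba ojtj cpfr mfohl
Hunk 4: at line 1 remove [aub] add [yybwy,kce] -> 11 lines: aff cufwz yybwy kce xdvqz bdk qlghu hba ojtj cpfr mfohl
Hunk 5: at line 5 remove [bdk,qlghu] add [rzy] -> 10 lines: aff cufwz yybwy kce xdvqz rzy hba ojtj cpfr mfohl
Hunk 6: at line 3 remove [xdvqz,rzy] add [kfv,xshn] -> 10 lines: aff cufwz yybwy kce kfv xshn hba ojtj cpfr mfohl
Hunk 7: at line 1 remove [cufwz,yybwy,kce] add [csk,ohk,qql] -> 10 lines: aff csk ohk qql kfv xshn hba ojtj cpfr mfohl
Final line count: 10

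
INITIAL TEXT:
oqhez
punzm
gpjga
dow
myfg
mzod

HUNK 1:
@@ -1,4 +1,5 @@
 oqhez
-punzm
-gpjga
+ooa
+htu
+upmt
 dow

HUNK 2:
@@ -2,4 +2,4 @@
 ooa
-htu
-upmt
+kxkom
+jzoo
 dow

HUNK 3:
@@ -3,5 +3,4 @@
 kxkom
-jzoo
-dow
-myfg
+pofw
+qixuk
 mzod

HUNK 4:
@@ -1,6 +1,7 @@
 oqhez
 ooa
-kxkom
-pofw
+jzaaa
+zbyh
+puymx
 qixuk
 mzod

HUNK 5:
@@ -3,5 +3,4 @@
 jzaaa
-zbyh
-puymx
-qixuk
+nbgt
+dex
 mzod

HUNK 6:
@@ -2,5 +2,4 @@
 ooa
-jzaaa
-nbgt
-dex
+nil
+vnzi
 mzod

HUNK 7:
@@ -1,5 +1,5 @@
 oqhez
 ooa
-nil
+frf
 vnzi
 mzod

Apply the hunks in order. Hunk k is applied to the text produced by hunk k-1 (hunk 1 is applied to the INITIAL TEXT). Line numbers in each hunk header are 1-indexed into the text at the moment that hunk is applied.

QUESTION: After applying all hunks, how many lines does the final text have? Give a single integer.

Hunk 1: at line 1 remove [punzm,gpjga] add [ooa,htu,upmt] -> 7 lines: oqhez ooa htu upmt dow myfg mzod
Hunk 2: at line 2 remove [htu,upmt] add [kxkom,jzoo] -> 7 lines: oqhez ooa kxkom jzoo dow myfg mzod
Hunk 3: at line 3 remove [jzoo,dow,myfg] add [pofw,qixuk] -> 6 lines: oqhez ooa kxkom pofw qixuk mzod
Hunk 4: at line 1 remove [kxkom,pofw] add [jzaaa,zbyh,puymx] -> 7 lines: oqhez ooa jzaaa zbyh puymx qixuk mzod
Hunk 5: at line 3 remove [zbyh,puymx,qixuk] add [nbgt,dex] -> 6 lines: oqhez ooa jzaaa nbgt dex mzod
Hunk 6: at line 2 remove [jzaaa,nbgt,dex] add [nil,vnzi] -> 5 lines: oqhez ooa nil vnzi mzod
Hunk 7: at line 1 remove [nil] add [frf] -> 5 lines: oqhez ooa frf vnzi mzod
Final line count: 5

Answer: 5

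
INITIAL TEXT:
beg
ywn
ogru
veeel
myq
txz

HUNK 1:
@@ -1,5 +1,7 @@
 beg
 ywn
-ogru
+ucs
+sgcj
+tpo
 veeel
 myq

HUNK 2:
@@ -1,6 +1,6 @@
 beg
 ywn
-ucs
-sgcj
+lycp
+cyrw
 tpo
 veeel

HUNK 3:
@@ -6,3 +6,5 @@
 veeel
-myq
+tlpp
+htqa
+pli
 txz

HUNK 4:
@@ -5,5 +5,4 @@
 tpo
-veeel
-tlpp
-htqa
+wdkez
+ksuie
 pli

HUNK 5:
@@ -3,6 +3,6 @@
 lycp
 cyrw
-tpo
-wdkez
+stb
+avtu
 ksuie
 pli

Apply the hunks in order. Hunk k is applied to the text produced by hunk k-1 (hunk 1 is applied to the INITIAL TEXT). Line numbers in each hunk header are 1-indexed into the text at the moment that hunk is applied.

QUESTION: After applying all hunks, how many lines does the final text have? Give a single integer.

Answer: 9

Derivation:
Hunk 1: at line 1 remove [ogru] add [ucs,sgcj,tpo] -> 8 lines: beg ywn ucs sgcj tpo veeel myq txz
Hunk 2: at line 1 remove [ucs,sgcj] add [lycp,cyrw] -> 8 lines: beg ywn lycp cyrw tpo veeel myq txz
Hunk 3: at line 6 remove [myq] add [tlpp,htqa,pli] -> 10 lines: beg ywn lycp cyrw tpo veeel tlpp htqa pli txz
Hunk 4: at line 5 remove [veeel,tlpp,htqa] add [wdkez,ksuie] -> 9 lines: beg ywn lycp cyrw tpo wdkez ksuie pli txz
Hunk 5: at line 3 remove [tpo,wdkez] add [stb,avtu] -> 9 lines: beg ywn lycp cyrw stb avtu ksuie pli txz
Final line count: 9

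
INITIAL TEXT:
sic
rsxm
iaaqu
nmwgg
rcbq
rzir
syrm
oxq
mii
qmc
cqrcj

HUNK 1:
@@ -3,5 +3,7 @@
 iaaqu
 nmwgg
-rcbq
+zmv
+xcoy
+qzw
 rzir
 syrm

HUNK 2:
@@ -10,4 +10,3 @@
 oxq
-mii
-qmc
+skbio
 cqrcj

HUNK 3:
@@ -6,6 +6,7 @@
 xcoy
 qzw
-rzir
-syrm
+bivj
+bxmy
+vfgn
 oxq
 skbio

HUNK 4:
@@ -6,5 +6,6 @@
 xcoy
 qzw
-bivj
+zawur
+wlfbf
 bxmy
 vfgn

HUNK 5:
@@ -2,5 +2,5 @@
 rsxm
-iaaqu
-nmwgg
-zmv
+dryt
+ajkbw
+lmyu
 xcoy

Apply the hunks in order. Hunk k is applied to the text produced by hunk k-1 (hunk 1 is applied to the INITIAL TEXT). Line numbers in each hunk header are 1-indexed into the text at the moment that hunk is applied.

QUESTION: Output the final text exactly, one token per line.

Hunk 1: at line 3 remove [rcbq] add [zmv,xcoy,qzw] -> 13 lines: sic rsxm iaaqu nmwgg zmv xcoy qzw rzir syrm oxq mii qmc cqrcj
Hunk 2: at line 10 remove [mii,qmc] add [skbio] -> 12 lines: sic rsxm iaaqu nmwgg zmv xcoy qzw rzir syrm oxq skbio cqrcj
Hunk 3: at line 6 remove [rzir,syrm] add [bivj,bxmy,vfgn] -> 13 lines: sic rsxm iaaqu nmwgg zmv xcoy qzw bivj bxmy vfgn oxq skbio cqrcj
Hunk 4: at line 6 remove [bivj] add [zawur,wlfbf] -> 14 lines: sic rsxm iaaqu nmwgg zmv xcoy qzw zawur wlfbf bxmy vfgn oxq skbio cqrcj
Hunk 5: at line 2 remove [iaaqu,nmwgg,zmv] add [dryt,ajkbw,lmyu] -> 14 lines: sic rsxm dryt ajkbw lmyu xcoy qzw zawur wlfbf bxmy vfgn oxq skbio cqrcj

Answer: sic
rsxm
dryt
ajkbw
lmyu
xcoy
qzw
zawur
wlfbf
bxmy
vfgn
oxq
skbio
cqrcj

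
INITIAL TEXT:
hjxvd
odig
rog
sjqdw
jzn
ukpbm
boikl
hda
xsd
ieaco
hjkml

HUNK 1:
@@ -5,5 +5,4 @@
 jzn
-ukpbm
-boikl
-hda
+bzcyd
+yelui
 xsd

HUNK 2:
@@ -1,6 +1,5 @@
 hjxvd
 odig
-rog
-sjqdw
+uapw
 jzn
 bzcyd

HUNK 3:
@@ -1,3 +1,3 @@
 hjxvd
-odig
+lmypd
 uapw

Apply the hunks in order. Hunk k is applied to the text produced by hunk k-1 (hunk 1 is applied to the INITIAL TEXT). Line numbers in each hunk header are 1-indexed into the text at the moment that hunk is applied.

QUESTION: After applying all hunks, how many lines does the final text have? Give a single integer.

Answer: 9

Derivation:
Hunk 1: at line 5 remove [ukpbm,boikl,hda] add [bzcyd,yelui] -> 10 lines: hjxvd odig rog sjqdw jzn bzcyd yelui xsd ieaco hjkml
Hunk 2: at line 1 remove [rog,sjqdw] add [uapw] -> 9 lines: hjxvd odig uapw jzn bzcyd yelui xsd ieaco hjkml
Hunk 3: at line 1 remove [odig] add [lmypd] -> 9 lines: hjxvd lmypd uapw jzn bzcyd yelui xsd ieaco hjkml
Final line count: 9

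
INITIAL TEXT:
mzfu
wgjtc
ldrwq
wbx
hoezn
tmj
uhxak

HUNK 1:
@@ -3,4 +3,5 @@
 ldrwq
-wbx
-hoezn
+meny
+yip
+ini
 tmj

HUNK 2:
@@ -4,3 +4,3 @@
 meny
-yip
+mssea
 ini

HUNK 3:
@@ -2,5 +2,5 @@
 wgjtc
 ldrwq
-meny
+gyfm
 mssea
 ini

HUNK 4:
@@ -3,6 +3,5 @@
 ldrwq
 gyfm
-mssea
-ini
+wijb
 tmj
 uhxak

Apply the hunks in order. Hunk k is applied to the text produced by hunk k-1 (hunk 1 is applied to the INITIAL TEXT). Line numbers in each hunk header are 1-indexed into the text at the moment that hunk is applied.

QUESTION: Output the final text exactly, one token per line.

Hunk 1: at line 3 remove [wbx,hoezn] add [meny,yip,ini] -> 8 lines: mzfu wgjtc ldrwq meny yip ini tmj uhxak
Hunk 2: at line 4 remove [yip] add [mssea] -> 8 lines: mzfu wgjtc ldrwq meny mssea ini tmj uhxak
Hunk 3: at line 2 remove [meny] add [gyfm] -> 8 lines: mzfu wgjtc ldrwq gyfm mssea ini tmj uhxak
Hunk 4: at line 3 remove [mssea,ini] add [wijb] -> 7 lines: mzfu wgjtc ldrwq gyfm wijb tmj uhxak

Answer: mzfu
wgjtc
ldrwq
gyfm
wijb
tmj
uhxak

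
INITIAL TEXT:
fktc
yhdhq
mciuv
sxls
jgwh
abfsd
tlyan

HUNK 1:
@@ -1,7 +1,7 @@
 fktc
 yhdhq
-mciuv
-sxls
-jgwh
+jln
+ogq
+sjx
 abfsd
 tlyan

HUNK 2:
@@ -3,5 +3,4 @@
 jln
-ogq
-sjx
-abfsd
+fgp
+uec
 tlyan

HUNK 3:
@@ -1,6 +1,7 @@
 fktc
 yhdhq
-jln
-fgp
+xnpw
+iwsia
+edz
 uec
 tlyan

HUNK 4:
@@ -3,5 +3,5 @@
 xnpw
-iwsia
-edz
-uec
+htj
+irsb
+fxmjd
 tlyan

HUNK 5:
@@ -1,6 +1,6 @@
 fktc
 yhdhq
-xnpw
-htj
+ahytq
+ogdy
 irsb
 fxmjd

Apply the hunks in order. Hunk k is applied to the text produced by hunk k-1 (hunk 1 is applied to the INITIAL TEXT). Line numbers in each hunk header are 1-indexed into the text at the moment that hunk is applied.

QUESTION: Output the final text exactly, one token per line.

Answer: fktc
yhdhq
ahytq
ogdy
irsb
fxmjd
tlyan

Derivation:
Hunk 1: at line 1 remove [mciuv,sxls,jgwh] add [jln,ogq,sjx] -> 7 lines: fktc yhdhq jln ogq sjx abfsd tlyan
Hunk 2: at line 3 remove [ogq,sjx,abfsd] add [fgp,uec] -> 6 lines: fktc yhdhq jln fgp uec tlyan
Hunk 3: at line 1 remove [jln,fgp] add [xnpw,iwsia,edz] -> 7 lines: fktc yhdhq xnpw iwsia edz uec tlyan
Hunk 4: at line 3 remove [iwsia,edz,uec] add [htj,irsb,fxmjd] -> 7 lines: fktc yhdhq xnpw htj irsb fxmjd tlyan
Hunk 5: at line 1 remove [xnpw,htj] add [ahytq,ogdy] -> 7 lines: fktc yhdhq ahytq ogdy irsb fxmjd tlyan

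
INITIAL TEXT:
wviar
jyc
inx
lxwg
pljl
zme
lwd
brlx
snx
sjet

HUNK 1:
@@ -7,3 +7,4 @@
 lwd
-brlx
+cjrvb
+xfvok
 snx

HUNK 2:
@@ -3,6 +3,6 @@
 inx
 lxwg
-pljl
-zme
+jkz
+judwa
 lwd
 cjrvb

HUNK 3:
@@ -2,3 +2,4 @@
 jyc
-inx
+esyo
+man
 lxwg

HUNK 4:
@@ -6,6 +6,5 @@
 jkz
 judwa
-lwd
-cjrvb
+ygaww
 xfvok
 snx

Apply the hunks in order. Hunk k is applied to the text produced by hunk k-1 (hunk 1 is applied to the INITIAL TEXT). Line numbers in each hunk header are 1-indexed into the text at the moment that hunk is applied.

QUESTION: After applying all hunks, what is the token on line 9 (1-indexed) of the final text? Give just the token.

Hunk 1: at line 7 remove [brlx] add [cjrvb,xfvok] -> 11 lines: wviar jyc inx lxwg pljl zme lwd cjrvb xfvok snx sjet
Hunk 2: at line 3 remove [pljl,zme] add [jkz,judwa] -> 11 lines: wviar jyc inx lxwg jkz judwa lwd cjrvb xfvok snx sjet
Hunk 3: at line 2 remove [inx] add [esyo,man] -> 12 lines: wviar jyc esyo man lxwg jkz judwa lwd cjrvb xfvok snx sjet
Hunk 4: at line 6 remove [lwd,cjrvb] add [ygaww] -> 11 lines: wviar jyc esyo man lxwg jkz judwa ygaww xfvok snx sjet
Final line 9: xfvok

Answer: xfvok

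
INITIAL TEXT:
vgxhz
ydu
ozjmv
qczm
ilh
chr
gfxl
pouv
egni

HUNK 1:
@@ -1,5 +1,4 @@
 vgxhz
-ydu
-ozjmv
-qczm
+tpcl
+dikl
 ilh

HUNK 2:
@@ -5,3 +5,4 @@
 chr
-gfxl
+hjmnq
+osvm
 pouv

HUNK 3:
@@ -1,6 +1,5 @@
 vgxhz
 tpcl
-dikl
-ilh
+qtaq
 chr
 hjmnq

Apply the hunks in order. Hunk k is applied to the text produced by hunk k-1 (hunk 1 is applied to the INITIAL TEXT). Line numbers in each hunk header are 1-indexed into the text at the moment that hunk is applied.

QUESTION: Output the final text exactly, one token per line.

Answer: vgxhz
tpcl
qtaq
chr
hjmnq
osvm
pouv
egni

Derivation:
Hunk 1: at line 1 remove [ydu,ozjmv,qczm] add [tpcl,dikl] -> 8 lines: vgxhz tpcl dikl ilh chr gfxl pouv egni
Hunk 2: at line 5 remove [gfxl] add [hjmnq,osvm] -> 9 lines: vgxhz tpcl dikl ilh chr hjmnq osvm pouv egni
Hunk 3: at line 1 remove [dikl,ilh] add [qtaq] -> 8 lines: vgxhz tpcl qtaq chr hjmnq osvm pouv egni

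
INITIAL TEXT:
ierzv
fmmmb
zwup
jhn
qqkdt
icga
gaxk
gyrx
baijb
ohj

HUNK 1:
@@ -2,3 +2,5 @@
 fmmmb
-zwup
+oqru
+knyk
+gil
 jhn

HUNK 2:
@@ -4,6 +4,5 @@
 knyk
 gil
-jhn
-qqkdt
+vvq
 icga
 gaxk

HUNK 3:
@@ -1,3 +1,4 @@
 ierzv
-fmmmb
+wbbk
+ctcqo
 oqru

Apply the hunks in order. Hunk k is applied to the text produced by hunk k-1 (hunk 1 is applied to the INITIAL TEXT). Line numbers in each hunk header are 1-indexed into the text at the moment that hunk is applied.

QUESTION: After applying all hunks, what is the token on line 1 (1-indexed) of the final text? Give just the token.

Hunk 1: at line 2 remove [zwup] add [oqru,knyk,gil] -> 12 lines: ierzv fmmmb oqru knyk gil jhn qqkdt icga gaxk gyrx baijb ohj
Hunk 2: at line 4 remove [jhn,qqkdt] add [vvq] -> 11 lines: ierzv fmmmb oqru knyk gil vvq icga gaxk gyrx baijb ohj
Hunk 3: at line 1 remove [fmmmb] add [wbbk,ctcqo] -> 12 lines: ierzv wbbk ctcqo oqru knyk gil vvq icga gaxk gyrx baijb ohj
Final line 1: ierzv

Answer: ierzv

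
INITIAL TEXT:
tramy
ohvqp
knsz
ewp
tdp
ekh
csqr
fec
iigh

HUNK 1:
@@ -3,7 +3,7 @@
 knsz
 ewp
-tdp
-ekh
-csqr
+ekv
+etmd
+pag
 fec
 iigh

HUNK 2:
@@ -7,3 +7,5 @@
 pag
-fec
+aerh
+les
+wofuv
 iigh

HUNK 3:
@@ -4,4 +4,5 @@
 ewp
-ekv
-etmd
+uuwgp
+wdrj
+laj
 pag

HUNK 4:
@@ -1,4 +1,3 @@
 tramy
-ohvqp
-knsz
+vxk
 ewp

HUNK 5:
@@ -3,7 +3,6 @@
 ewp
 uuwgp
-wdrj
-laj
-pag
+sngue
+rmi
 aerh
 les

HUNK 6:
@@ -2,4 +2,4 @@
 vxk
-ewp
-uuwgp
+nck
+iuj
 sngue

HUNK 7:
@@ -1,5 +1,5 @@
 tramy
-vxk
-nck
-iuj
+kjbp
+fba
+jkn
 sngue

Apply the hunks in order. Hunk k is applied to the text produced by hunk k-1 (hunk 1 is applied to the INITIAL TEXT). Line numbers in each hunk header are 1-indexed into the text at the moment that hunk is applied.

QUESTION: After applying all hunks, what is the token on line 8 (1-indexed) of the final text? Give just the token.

Answer: les

Derivation:
Hunk 1: at line 3 remove [tdp,ekh,csqr] add [ekv,etmd,pag] -> 9 lines: tramy ohvqp knsz ewp ekv etmd pag fec iigh
Hunk 2: at line 7 remove [fec] add [aerh,les,wofuv] -> 11 lines: tramy ohvqp knsz ewp ekv etmd pag aerh les wofuv iigh
Hunk 3: at line 4 remove [ekv,etmd] add [uuwgp,wdrj,laj] -> 12 lines: tramy ohvqp knsz ewp uuwgp wdrj laj pag aerh les wofuv iigh
Hunk 4: at line 1 remove [ohvqp,knsz] add [vxk] -> 11 lines: tramy vxk ewp uuwgp wdrj laj pag aerh les wofuv iigh
Hunk 5: at line 3 remove [wdrj,laj,pag] add [sngue,rmi] -> 10 lines: tramy vxk ewp uuwgp sngue rmi aerh les wofuv iigh
Hunk 6: at line 2 remove [ewp,uuwgp] add [nck,iuj] -> 10 lines: tramy vxk nck iuj sngue rmi aerh les wofuv iigh
Hunk 7: at line 1 remove [vxk,nck,iuj] add [kjbp,fba,jkn] -> 10 lines: tramy kjbp fba jkn sngue rmi aerh les wofuv iigh
Final line 8: les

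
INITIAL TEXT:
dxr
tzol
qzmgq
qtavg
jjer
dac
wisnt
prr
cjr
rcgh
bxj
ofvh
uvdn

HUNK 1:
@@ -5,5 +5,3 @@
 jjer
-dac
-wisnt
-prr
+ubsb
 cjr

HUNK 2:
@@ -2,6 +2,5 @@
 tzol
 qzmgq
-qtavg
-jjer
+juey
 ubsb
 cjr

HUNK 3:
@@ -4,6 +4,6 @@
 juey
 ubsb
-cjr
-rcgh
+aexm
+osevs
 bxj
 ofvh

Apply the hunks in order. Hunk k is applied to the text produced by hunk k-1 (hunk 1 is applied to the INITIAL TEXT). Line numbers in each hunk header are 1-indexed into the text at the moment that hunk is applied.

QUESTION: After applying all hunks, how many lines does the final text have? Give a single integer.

Hunk 1: at line 5 remove [dac,wisnt,prr] add [ubsb] -> 11 lines: dxr tzol qzmgq qtavg jjer ubsb cjr rcgh bxj ofvh uvdn
Hunk 2: at line 2 remove [qtavg,jjer] add [juey] -> 10 lines: dxr tzol qzmgq juey ubsb cjr rcgh bxj ofvh uvdn
Hunk 3: at line 4 remove [cjr,rcgh] add [aexm,osevs] -> 10 lines: dxr tzol qzmgq juey ubsb aexm osevs bxj ofvh uvdn
Final line count: 10

Answer: 10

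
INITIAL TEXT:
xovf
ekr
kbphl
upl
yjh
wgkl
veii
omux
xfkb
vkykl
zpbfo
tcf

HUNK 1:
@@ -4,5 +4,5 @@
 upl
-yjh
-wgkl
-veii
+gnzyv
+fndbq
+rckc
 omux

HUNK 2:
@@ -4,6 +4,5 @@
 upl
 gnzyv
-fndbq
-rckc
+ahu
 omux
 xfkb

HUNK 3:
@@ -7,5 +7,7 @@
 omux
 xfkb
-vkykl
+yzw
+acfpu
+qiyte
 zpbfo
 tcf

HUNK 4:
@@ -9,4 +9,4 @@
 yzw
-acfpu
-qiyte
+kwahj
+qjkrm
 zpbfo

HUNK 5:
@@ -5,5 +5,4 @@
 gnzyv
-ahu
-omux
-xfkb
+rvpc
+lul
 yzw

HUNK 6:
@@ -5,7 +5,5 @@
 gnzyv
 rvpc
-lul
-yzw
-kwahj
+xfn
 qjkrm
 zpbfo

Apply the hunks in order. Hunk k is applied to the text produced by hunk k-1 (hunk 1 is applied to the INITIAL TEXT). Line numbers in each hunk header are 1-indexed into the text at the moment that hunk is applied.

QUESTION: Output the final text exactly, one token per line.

Hunk 1: at line 4 remove [yjh,wgkl,veii] add [gnzyv,fndbq,rckc] -> 12 lines: xovf ekr kbphl upl gnzyv fndbq rckc omux xfkb vkykl zpbfo tcf
Hunk 2: at line 4 remove [fndbq,rckc] add [ahu] -> 11 lines: xovf ekr kbphl upl gnzyv ahu omux xfkb vkykl zpbfo tcf
Hunk 3: at line 7 remove [vkykl] add [yzw,acfpu,qiyte] -> 13 lines: xovf ekr kbphl upl gnzyv ahu omux xfkb yzw acfpu qiyte zpbfo tcf
Hunk 4: at line 9 remove [acfpu,qiyte] add [kwahj,qjkrm] -> 13 lines: xovf ekr kbphl upl gnzyv ahu omux xfkb yzw kwahj qjkrm zpbfo tcf
Hunk 5: at line 5 remove [ahu,omux,xfkb] add [rvpc,lul] -> 12 lines: xovf ekr kbphl upl gnzyv rvpc lul yzw kwahj qjkrm zpbfo tcf
Hunk 6: at line 5 remove [lul,yzw,kwahj] add [xfn] -> 10 lines: xovf ekr kbphl upl gnzyv rvpc xfn qjkrm zpbfo tcf

Answer: xovf
ekr
kbphl
upl
gnzyv
rvpc
xfn
qjkrm
zpbfo
tcf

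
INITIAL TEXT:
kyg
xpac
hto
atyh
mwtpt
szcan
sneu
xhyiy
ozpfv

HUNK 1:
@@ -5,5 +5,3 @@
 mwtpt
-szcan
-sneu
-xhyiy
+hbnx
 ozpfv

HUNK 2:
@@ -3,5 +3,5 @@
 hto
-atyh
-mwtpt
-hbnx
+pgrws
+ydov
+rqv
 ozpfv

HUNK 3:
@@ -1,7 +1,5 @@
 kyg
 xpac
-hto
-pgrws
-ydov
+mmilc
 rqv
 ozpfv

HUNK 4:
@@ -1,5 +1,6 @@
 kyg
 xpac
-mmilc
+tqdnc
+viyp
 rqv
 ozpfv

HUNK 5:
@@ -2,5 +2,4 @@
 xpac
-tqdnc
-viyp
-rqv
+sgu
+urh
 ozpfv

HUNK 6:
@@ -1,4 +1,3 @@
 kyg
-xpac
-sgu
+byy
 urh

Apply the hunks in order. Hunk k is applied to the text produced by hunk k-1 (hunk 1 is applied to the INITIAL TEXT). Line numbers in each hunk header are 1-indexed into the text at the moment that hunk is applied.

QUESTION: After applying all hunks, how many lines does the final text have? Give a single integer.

Answer: 4

Derivation:
Hunk 1: at line 5 remove [szcan,sneu,xhyiy] add [hbnx] -> 7 lines: kyg xpac hto atyh mwtpt hbnx ozpfv
Hunk 2: at line 3 remove [atyh,mwtpt,hbnx] add [pgrws,ydov,rqv] -> 7 lines: kyg xpac hto pgrws ydov rqv ozpfv
Hunk 3: at line 1 remove [hto,pgrws,ydov] add [mmilc] -> 5 lines: kyg xpac mmilc rqv ozpfv
Hunk 4: at line 1 remove [mmilc] add [tqdnc,viyp] -> 6 lines: kyg xpac tqdnc viyp rqv ozpfv
Hunk 5: at line 2 remove [tqdnc,viyp,rqv] add [sgu,urh] -> 5 lines: kyg xpac sgu urh ozpfv
Hunk 6: at line 1 remove [xpac,sgu] add [byy] -> 4 lines: kyg byy urh ozpfv
Final line count: 4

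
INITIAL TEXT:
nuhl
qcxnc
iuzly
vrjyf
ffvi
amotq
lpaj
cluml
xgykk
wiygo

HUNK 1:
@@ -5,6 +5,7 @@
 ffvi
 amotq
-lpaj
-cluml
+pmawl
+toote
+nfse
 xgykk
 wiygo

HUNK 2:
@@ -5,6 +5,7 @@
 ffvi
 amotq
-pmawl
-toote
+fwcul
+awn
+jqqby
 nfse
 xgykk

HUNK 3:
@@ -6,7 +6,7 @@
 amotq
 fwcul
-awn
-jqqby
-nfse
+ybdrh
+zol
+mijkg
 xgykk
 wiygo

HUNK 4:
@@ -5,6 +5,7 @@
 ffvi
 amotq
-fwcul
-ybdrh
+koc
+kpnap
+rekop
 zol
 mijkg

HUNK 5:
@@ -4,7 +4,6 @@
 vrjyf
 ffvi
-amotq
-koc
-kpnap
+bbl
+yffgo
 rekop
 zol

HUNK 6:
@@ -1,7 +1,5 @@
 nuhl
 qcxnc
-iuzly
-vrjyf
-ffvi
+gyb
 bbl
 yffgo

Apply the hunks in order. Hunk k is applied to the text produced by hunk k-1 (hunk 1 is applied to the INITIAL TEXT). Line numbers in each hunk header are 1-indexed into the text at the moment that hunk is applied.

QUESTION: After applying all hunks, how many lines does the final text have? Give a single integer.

Answer: 10

Derivation:
Hunk 1: at line 5 remove [lpaj,cluml] add [pmawl,toote,nfse] -> 11 lines: nuhl qcxnc iuzly vrjyf ffvi amotq pmawl toote nfse xgykk wiygo
Hunk 2: at line 5 remove [pmawl,toote] add [fwcul,awn,jqqby] -> 12 lines: nuhl qcxnc iuzly vrjyf ffvi amotq fwcul awn jqqby nfse xgykk wiygo
Hunk 3: at line 6 remove [awn,jqqby,nfse] add [ybdrh,zol,mijkg] -> 12 lines: nuhl qcxnc iuzly vrjyf ffvi amotq fwcul ybdrh zol mijkg xgykk wiygo
Hunk 4: at line 5 remove [fwcul,ybdrh] add [koc,kpnap,rekop] -> 13 lines: nuhl qcxnc iuzly vrjyf ffvi amotq koc kpnap rekop zol mijkg xgykk wiygo
Hunk 5: at line 4 remove [amotq,koc,kpnap] add [bbl,yffgo] -> 12 lines: nuhl qcxnc iuzly vrjyf ffvi bbl yffgo rekop zol mijkg xgykk wiygo
Hunk 6: at line 1 remove [iuzly,vrjyf,ffvi] add [gyb] -> 10 lines: nuhl qcxnc gyb bbl yffgo rekop zol mijkg xgykk wiygo
Final line count: 10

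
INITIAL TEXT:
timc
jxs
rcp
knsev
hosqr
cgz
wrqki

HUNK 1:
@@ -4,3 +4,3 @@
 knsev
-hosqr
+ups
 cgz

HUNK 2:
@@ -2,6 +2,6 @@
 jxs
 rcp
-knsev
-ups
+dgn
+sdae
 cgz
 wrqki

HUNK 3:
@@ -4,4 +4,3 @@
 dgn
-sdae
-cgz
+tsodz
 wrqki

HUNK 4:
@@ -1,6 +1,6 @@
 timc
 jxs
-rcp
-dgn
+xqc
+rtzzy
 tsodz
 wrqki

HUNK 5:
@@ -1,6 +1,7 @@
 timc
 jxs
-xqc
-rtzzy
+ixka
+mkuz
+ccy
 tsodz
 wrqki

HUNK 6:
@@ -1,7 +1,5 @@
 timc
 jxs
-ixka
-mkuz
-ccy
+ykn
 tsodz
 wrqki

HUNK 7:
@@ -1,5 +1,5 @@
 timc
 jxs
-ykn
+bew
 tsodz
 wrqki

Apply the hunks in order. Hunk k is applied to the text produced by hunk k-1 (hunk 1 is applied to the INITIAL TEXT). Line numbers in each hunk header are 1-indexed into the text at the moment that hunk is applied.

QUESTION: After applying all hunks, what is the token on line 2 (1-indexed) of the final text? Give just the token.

Hunk 1: at line 4 remove [hosqr] add [ups] -> 7 lines: timc jxs rcp knsev ups cgz wrqki
Hunk 2: at line 2 remove [knsev,ups] add [dgn,sdae] -> 7 lines: timc jxs rcp dgn sdae cgz wrqki
Hunk 3: at line 4 remove [sdae,cgz] add [tsodz] -> 6 lines: timc jxs rcp dgn tsodz wrqki
Hunk 4: at line 1 remove [rcp,dgn] add [xqc,rtzzy] -> 6 lines: timc jxs xqc rtzzy tsodz wrqki
Hunk 5: at line 1 remove [xqc,rtzzy] add [ixka,mkuz,ccy] -> 7 lines: timc jxs ixka mkuz ccy tsodz wrqki
Hunk 6: at line 1 remove [ixka,mkuz,ccy] add [ykn] -> 5 lines: timc jxs ykn tsodz wrqki
Hunk 7: at line 1 remove [ykn] add [bew] -> 5 lines: timc jxs bew tsodz wrqki
Final line 2: jxs

Answer: jxs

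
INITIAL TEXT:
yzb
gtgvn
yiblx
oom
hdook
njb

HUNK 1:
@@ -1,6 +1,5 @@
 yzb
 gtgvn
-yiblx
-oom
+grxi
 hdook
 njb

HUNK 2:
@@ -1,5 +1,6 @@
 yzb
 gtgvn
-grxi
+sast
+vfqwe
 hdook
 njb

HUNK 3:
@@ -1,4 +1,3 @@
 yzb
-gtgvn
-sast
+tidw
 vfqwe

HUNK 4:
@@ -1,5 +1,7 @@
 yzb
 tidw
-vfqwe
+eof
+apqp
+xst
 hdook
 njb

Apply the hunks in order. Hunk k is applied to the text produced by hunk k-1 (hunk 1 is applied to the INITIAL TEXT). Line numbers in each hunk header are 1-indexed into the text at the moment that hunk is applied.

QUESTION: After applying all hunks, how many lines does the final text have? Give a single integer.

Hunk 1: at line 1 remove [yiblx,oom] add [grxi] -> 5 lines: yzb gtgvn grxi hdook njb
Hunk 2: at line 1 remove [grxi] add [sast,vfqwe] -> 6 lines: yzb gtgvn sast vfqwe hdook njb
Hunk 3: at line 1 remove [gtgvn,sast] add [tidw] -> 5 lines: yzb tidw vfqwe hdook njb
Hunk 4: at line 1 remove [vfqwe] add [eof,apqp,xst] -> 7 lines: yzb tidw eof apqp xst hdook njb
Final line count: 7

Answer: 7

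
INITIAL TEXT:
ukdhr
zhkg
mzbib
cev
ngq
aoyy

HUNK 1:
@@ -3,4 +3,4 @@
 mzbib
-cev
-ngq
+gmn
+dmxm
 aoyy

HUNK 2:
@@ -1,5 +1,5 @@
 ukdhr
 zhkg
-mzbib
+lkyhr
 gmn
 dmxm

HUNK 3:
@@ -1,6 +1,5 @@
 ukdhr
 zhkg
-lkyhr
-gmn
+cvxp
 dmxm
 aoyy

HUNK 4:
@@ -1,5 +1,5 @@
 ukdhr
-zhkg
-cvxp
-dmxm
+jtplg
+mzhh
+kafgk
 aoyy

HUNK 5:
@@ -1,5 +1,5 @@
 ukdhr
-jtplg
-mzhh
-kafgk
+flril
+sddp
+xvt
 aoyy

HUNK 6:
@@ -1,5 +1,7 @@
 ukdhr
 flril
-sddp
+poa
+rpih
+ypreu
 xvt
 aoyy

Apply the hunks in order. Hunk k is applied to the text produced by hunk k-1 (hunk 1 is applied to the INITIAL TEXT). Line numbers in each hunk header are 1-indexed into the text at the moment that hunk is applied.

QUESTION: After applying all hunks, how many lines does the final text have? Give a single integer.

Hunk 1: at line 3 remove [cev,ngq] add [gmn,dmxm] -> 6 lines: ukdhr zhkg mzbib gmn dmxm aoyy
Hunk 2: at line 1 remove [mzbib] add [lkyhr] -> 6 lines: ukdhr zhkg lkyhr gmn dmxm aoyy
Hunk 3: at line 1 remove [lkyhr,gmn] add [cvxp] -> 5 lines: ukdhr zhkg cvxp dmxm aoyy
Hunk 4: at line 1 remove [zhkg,cvxp,dmxm] add [jtplg,mzhh,kafgk] -> 5 lines: ukdhr jtplg mzhh kafgk aoyy
Hunk 5: at line 1 remove [jtplg,mzhh,kafgk] add [flril,sddp,xvt] -> 5 lines: ukdhr flril sddp xvt aoyy
Hunk 6: at line 1 remove [sddp] add [poa,rpih,ypreu] -> 7 lines: ukdhr flril poa rpih ypreu xvt aoyy
Final line count: 7

Answer: 7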